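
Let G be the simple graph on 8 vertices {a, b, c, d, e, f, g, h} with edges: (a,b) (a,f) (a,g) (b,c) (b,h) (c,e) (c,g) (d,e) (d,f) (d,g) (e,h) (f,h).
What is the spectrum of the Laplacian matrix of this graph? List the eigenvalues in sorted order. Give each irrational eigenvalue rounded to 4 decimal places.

[0, 2, 2, 2, 4, 4, 4, 6]

Each diagonal entry of L is the vertex degree and each off-diagonal entry is -1 where an edge is present, 0 otherwise; in the order [a, b, c, d, e, f, g, h] the diagonal is [3, 3, 3, 3, 3, 3, 3, 3]. L is symmetric positive semidefinite, so every eigenvalue is real and nonnegative. The single zero eigenvalue shows the graph is connected. There is one zero in the spectrum, matching the 1 component.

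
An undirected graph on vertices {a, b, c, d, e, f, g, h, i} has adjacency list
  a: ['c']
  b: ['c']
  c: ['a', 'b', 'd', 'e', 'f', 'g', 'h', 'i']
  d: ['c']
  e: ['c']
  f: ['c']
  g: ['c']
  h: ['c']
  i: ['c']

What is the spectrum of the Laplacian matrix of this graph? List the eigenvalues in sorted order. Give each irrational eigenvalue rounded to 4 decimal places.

[0, 1, 1, 1, 1, 1, 1, 1, 9]

Each diagonal entry of L is the vertex degree and each off-diagonal entry is -1 where an edge is present, 0 otherwise; in the order [a, b, c, d, e, f, g, h, i] the diagonal is [1, 1, 8, 1, 1, 1, 1, 1, 1]. L is symmetric positive semidefinite, so every eigenvalue is real and nonnegative. The single zero eigenvalue shows the graph is connected. The largest eigenvalue, 9, is at most the vertex count 9.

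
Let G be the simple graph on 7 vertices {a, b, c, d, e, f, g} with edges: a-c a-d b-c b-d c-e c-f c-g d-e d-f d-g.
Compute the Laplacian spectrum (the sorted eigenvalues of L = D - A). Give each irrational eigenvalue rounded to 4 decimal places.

Each diagonal entry of L is the vertex degree and each off-diagonal entry is -1 where an edge is present, 0 otherwise; in the order [a, b, c, d, e, f, g] the diagonal is [2, 2, 5, 5, 2, 2, 2]. Diagonalising L (or applying a numerical eigensolver to the 7x7 matrix) gives the spectrum above. The eigenvalues sum to 20, which equals trace(L) = 2|E|. There is one zero in the spectrum, matching the 1 component.

[0, 2, 2, 2, 2, 5, 7]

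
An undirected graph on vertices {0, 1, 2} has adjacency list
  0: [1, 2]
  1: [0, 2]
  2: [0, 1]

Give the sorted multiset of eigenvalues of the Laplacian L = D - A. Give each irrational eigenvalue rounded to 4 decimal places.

[0, 3, 3]

Each diagonal entry of L is the vertex degree and each off-diagonal entry is -1 where an edge is present, 0 otherwise; in the order [0, 1, 2] the diagonal is [2, 2, 2]. Diagonalising L (or applying a numerical eigensolver to the 3x3 matrix) gives the spectrum above. There is one zero in the spectrum, matching the 1 component. By the matrix-tree theorem the graph has (1/3) * product of the nonzero eigenvalues = 3 spanning trees.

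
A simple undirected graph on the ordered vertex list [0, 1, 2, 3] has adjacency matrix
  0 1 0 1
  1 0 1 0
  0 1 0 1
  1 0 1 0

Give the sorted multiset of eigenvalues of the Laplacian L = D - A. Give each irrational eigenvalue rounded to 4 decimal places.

[0, 2, 2, 4]

Each diagonal entry of L is the vertex degree and each off-diagonal entry is -1 where an edge is present, 0 otherwise; in the order [0, 1, 2, 3] the diagonal is [2, 2, 2, 2]. Since every row of L sums to 0, the all-ones vector is in the kernel and 0 is an eigenvalue. The single zero eigenvalue shows the graph is connected. The largest eigenvalue, 4, is at most the vertex count 4. There is one zero in the spectrum, matching the 1 component.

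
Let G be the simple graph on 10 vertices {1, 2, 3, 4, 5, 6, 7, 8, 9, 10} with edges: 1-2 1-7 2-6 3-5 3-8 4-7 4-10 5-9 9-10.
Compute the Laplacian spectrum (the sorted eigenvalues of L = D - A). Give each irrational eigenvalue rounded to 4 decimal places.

Each diagonal entry of L is the vertex degree and each off-diagonal entry is -1 where an edge is present, 0 otherwise; in the order [1, 2, 3, 4, 5, 6, 7, 8, 9, 10] the diagonal is [2, 2, 2, 2, 2, 1, 2, 1, 2, 2]. Diagonalising L (or applying a numerical eigensolver to the 10x10 matrix) gives the spectrum above. The largest eigenvalue, 3.9021, is at most the vertex count 10. By the matrix-tree theorem the graph has (1/10) * product of the nonzero eigenvalues = 1 spanning tree.

[0, 0.0979, 0.3820, 0.8244, 1.3820, 2, 2.6180, 3.1756, 3.6180, 3.9021]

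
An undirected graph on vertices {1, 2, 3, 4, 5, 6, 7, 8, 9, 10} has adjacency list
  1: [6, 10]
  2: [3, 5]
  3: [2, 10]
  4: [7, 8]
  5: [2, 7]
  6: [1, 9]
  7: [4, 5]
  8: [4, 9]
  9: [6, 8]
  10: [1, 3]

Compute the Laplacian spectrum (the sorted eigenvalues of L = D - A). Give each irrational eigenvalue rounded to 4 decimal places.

[0, 0.3820, 0.3820, 1.3820, 1.3820, 2.6180, 2.6180, 3.6180, 3.6180, 4]

With the vertex order [1, 2, 3, 4, 5, 6, 7, 8, 9, 10], the degrees are [2, 2, 2, 2, 2, 2, 2, 2, 2, 2], giving D = diag(2, 2, 2, 2, 2, 2, 2, 2, 2, 2) and L = D - A. Since every row of L sums to 0, the all-ones vector is in the kernel and 0 is an eigenvalue. The single zero eigenvalue shows the graph is connected. The eigenvalues sum to 20, which equals trace(L) = 2|E|.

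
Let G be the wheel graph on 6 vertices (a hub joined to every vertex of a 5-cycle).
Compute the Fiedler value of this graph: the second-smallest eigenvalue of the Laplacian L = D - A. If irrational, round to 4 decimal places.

2.3820

The graph has 6 vertices and degree multiset [5, 3, 3, 3, 3, 3]; D is the diagonal matrix of degrees and L = D - A. The sorted Laplacian eigenvalues are [0, 2.3820, 2.3820, 4.6180, 4.6180, 6]; the algebraic connectivity is the second entry, 2.3820. There is one zero in the spectrum, matching the 1 component. The eigenvalues sum to 20, which equals trace(L) = 2|E|.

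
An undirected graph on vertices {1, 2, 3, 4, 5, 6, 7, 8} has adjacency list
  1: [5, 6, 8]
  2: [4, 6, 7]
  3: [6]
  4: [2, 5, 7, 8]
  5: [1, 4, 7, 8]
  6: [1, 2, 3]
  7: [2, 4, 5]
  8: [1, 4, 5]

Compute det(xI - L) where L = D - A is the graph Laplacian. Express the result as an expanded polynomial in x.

x^8 - 24x^7 + 237x^6 - 1238x^5 + 3653x^4 - 5990x^3 + 4921x^2 - 1480x

Each diagonal entry of L is the vertex degree and each off-diagonal entry is -1 where an edge is present, 0 otherwise; in the order [1, 2, 3, 4, 5, 6, 7, 8] the diagonal is [3, 3, 1, 4, 4, 3, 3, 3]. L has integer entries, so p(x) = det(xI - L) has integer coefficients. Expanding the determinant yields x^8 - 24x^7 + 237x^6 - 1238x^5 + 3653x^4 - 5990x^3 + 4921x^2 - 1480x. The constant term is 0 because L is singular (the all-ones vector lies in its kernel). There is one zero in the spectrum, matching the 1 component. By the matrix-tree theorem the graph has (1/8) * product of the nonzero eigenvalues = 185 spanning trees.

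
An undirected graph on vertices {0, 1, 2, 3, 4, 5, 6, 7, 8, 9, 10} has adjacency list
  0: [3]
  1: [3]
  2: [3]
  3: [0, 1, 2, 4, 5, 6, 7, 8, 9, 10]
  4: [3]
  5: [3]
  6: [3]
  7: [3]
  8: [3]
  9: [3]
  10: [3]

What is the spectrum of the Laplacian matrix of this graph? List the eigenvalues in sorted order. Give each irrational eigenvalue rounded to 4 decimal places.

[0, 1, 1, 1, 1, 1, 1, 1, 1, 1, 11]

Each diagonal entry of L is the vertex degree and each off-diagonal entry is -1 where an edge is present, 0 otherwise; in the order [0, 1, 2, 3, 4, 5, 6, 7, 8, 9, 10] the diagonal is [1, 1, 1, 10, 1, 1, 1, 1, 1, 1, 1]. The multiplicity of 0 as a Laplacian eigenvalue equals the number of connected components. The eigenvalues sum to 20, which equals trace(L) = 2|E|.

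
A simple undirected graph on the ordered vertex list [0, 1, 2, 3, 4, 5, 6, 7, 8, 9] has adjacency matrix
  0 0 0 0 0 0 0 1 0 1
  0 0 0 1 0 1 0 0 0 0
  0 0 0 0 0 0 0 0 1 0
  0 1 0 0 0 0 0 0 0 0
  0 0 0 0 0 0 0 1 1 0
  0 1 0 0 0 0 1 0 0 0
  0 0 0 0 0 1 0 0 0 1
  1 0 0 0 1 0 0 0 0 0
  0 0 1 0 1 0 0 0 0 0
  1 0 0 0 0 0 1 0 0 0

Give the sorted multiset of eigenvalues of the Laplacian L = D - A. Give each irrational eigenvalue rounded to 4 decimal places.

Each diagonal entry of L is the vertex degree and each off-diagonal entry is -1 where an edge is present, 0 otherwise; in the order [0, 1, 2, 3, 4, 5, 6, 7, 8, 9] the diagonal is [2, 2, 1, 1, 2, 2, 2, 2, 2, 2]. Diagonalising L (or applying a numerical eigensolver to the 10x10 matrix) gives the spectrum above. The single zero eigenvalue shows the graph is connected. The eigenvalues sum to 18, which equals trace(L) = 2|E|. By the matrix-tree theorem the graph has (1/10) * product of the nonzero eigenvalues = 1 spanning tree.

[0, 0.0979, 0.3820, 0.8244, 1.3820, 2, 2.6180, 3.1756, 3.6180, 3.9021]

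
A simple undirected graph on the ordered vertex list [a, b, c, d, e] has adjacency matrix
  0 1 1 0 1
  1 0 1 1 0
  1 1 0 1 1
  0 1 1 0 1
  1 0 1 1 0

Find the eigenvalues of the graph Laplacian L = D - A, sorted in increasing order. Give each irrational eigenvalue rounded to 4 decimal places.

[0, 3, 3, 5, 5]

Each diagonal entry of L is the vertex degree and each off-diagonal entry is -1 where an edge is present, 0 otherwise; in the order [a, b, c, d, e] the diagonal is [3, 3, 4, 3, 3]. Diagonalising L (or applying a numerical eigensolver to the 5x5 matrix) gives the spectrum above. There is one zero in the spectrum, matching the 1 component. The eigenvalues sum to 16, which equals trace(L) = 2|E|.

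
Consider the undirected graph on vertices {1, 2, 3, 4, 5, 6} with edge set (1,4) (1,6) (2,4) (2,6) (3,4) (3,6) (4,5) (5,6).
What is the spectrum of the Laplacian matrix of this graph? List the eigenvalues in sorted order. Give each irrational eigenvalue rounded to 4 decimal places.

Each diagonal entry of L is the vertex degree and each off-diagonal entry is -1 where an edge is present, 0 otherwise; in the order [1, 2, 3, 4, 5, 6] the diagonal is [2, 2, 2, 4, 2, 4]. L is symmetric positive semidefinite, so every eigenvalue is real and nonnegative. There is one zero in the spectrum, matching the 1 component.

[0, 2, 2, 2, 4, 6]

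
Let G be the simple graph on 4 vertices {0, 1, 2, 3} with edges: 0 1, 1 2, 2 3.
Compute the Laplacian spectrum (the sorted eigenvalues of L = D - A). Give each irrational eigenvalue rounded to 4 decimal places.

Each diagonal entry of L is the vertex degree and each off-diagonal entry is -1 where an edge is present, 0 otherwise; in the order [0, 1, 2, 3] the diagonal is [1, 2, 2, 1]. The multiplicity of 0 as a Laplacian eigenvalue equals the number of connected components. The single zero eigenvalue shows the graph is connected.

[0, 0.5858, 2, 3.4142]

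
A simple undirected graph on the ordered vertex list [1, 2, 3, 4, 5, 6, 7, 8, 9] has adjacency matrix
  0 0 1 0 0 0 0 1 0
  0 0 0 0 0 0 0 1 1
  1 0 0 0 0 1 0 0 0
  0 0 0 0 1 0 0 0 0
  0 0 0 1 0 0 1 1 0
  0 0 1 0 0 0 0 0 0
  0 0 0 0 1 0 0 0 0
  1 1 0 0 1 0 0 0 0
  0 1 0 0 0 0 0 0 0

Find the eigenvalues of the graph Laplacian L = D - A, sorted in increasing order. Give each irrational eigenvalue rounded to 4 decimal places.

Each diagonal entry of L is the vertex degree and each off-diagonal entry is -1 where an edge is present, 0 otherwise; in the order [1, 2, 3, 4, 5, 6, 7, 8, 9] the diagonal is [2, 2, 2, 1, 3, 1, 1, 3, 1]. Since every row of L sums to 0, the all-ones vector is in the kernel and 0 is an eigenvalue. The largest eigenvalue, 4.7049, is at most the vertex count 9. The eigenvalues sum to 16, which equals trace(L) = 2|E|.

[0, 0.2217, 0.3327, 1, 1.1923, 2.1071, 3, 3.4413, 4.7049]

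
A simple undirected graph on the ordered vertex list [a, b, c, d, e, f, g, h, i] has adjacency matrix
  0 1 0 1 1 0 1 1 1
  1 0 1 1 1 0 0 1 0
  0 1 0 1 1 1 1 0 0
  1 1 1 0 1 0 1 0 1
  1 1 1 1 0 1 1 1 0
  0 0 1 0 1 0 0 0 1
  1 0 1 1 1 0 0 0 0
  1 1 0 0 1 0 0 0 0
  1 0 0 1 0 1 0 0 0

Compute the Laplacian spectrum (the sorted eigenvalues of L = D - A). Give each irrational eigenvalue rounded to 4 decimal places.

[0, 2.1584, 3.0211, 3.3336, 4.7699, 6.1001, 7.0434, 7.4251, 8.1484]

Reading degrees in the order [a, b, c, d, e, f, g, h, i] gives [6, 5, 5, 6, 7, 3, 4, 3, 3]; set D = diag(6, 5, 5, 6, 7, 3, 4, 3, 3) and form L = D - A. Since every row of L sums to 0, the all-ones vector is in the kernel and 0 is an eigenvalue. The single zero eigenvalue shows the graph is connected. By the matrix-tree theorem the graph has (1/9) * product of the nonzero eigenvalues = 29948 spanning trees.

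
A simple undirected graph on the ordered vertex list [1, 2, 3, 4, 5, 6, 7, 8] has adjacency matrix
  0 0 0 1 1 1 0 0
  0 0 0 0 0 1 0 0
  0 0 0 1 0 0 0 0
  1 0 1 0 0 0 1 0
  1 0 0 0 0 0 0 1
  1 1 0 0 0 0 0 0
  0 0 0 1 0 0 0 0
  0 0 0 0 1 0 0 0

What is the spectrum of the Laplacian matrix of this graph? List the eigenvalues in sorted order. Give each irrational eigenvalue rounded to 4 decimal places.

[0, 0.3065, 0.3820, 1, 1.6703, 2.6180, 3.3297, 4.6935]

Each diagonal entry of L is the vertex degree and each off-diagonal entry is -1 where an edge is present, 0 otherwise; in the order [1, 2, 3, 4, 5, 6, 7, 8] the diagonal is [3, 1, 1, 3, 2, 2, 1, 1]. The multiplicity of 0 as a Laplacian eigenvalue equals the number of connected components. The single zero eigenvalue shows the graph is connected.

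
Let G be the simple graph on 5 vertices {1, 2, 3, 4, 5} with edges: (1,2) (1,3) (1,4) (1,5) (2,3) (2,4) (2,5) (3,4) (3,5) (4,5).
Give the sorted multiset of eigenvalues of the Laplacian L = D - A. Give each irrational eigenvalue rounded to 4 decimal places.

[0, 5, 5, 5, 5]

Reading degrees in the order [1, 2, 3, 4, 5] gives [4, 4, 4, 4, 4]; set D = diag(4, 4, 4, 4, 4) and form L = D - A. Since every row of L sums to 0, the all-ones vector is in the kernel and 0 is an eigenvalue. The single zero eigenvalue shows the graph is connected. By the matrix-tree theorem the graph has (1/5) * product of the nonzero eigenvalues = 125 spanning trees.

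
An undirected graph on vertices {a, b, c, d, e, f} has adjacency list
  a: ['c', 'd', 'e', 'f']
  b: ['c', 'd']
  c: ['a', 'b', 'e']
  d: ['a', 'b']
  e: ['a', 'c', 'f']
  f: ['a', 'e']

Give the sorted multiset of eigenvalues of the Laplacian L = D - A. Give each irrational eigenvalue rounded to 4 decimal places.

With the vertex order [a, b, c, d, e, f], the degrees are [4, 2, 3, 2, 3, 2], giving D = diag(4, 2, 3, 2, 3, 2) and L = D - A. The multiplicity of 0 as a Laplacian eigenvalue equals the number of connected components. The single zero eigenvalue shows the graph is connected.

[0, 1.1088, 2.2954, 3, 4.3174, 5.2784]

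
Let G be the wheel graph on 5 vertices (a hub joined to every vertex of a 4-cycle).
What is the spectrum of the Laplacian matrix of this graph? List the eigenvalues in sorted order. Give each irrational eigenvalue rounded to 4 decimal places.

[0, 3, 3, 5, 5]

The graph has 5 vertices and degree multiset [4, 3, 3, 3, 3]; D is the diagonal matrix of degrees and L = D - A. The multiplicity of 0 as a Laplacian eigenvalue equals the number of connected components.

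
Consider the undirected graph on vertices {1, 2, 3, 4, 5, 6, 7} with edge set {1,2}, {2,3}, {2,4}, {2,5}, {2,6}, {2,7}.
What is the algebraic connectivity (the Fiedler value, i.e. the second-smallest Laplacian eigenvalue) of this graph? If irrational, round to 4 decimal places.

Each diagonal entry of L is the vertex degree and each off-diagonal entry is -1 where an edge is present, 0 otherwise; in the order [1, 2, 3, 4, 5, 6, 7] the diagonal is [1, 6, 1, 1, 1, 1, 1]. The sorted Laplacian eigenvalues are [0, 1, 1, 1, 1, 1, 7]; the algebraic connectivity is the second entry, 1. The eigenvalues sum to 12, which equals trace(L) = 2|E|.

1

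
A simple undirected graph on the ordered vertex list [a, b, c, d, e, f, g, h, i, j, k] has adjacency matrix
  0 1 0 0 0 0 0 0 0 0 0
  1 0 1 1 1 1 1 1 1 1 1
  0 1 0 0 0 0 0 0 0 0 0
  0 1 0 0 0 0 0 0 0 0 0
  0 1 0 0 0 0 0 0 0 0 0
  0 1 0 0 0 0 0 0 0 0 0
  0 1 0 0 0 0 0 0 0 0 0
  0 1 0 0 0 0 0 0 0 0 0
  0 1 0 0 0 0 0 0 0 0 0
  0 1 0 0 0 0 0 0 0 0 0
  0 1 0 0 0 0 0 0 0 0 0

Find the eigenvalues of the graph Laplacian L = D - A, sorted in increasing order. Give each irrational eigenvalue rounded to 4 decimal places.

[0, 1, 1, 1, 1, 1, 1, 1, 1, 1, 11]

With the vertex order [a, b, c, d, e, f, g, h, i, j, k], the degrees are [1, 10, 1, 1, 1, 1, 1, 1, 1, 1, 1], giving D = diag(1, 10, 1, 1, 1, 1, 1, 1, 1, 1, 1) and L = D - A. The multiplicity of 0 as a Laplacian eigenvalue equals the number of connected components.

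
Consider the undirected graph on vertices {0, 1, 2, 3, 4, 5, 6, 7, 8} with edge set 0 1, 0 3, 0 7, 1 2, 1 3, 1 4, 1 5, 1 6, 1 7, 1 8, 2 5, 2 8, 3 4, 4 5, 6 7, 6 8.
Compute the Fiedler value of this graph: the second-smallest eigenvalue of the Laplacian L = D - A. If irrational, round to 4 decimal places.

1.5858

With the vertex order [0, 1, 2, 3, 4, 5, 6, 7, 8], the degrees are [3, 8, 3, 3, 3, 3, 3, 3, 3], giving D = diag(3, 8, 3, 3, 3, 3, 3, 3, 3) and L = D - A. The smallest Laplacian eigenvalue is always 0. The next one, lambda_2 = 1.5858, measures how hard the graph is to disconnect: larger values mean better connectivity. By the matrix-tree theorem the graph has (1/9) * product of the nonzero eigenvalues = 2205 spanning trees.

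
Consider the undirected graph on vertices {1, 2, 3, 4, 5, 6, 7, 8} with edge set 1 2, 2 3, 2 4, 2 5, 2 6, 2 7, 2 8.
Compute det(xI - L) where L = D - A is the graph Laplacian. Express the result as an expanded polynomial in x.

Each diagonal entry of L is the vertex degree and each off-diagonal entry is -1 where an edge is present, 0 otherwise; in the order [1, 2, 3, 4, 5, 6, 7, 8] the diagonal is [1, 7, 1, 1, 1, 1, 1, 1]. L has integer entries, so p(x) = det(xI - L) has integer coefficients. Expanding the determinant yields x^8 - 14x^7 + 63x^6 - 140x^5 + 175x^4 - 126x^3 + 49x^2 - 8x. The coefficient of x^7 equals -trace(L) = -14, matching the sum of degrees. By the matrix-tree theorem the graph has (1/8) * product of the nonzero eigenvalues = 1 spanning tree.

x^8 - 14x^7 + 63x^6 - 140x^5 + 175x^4 - 126x^3 + 49x^2 - 8x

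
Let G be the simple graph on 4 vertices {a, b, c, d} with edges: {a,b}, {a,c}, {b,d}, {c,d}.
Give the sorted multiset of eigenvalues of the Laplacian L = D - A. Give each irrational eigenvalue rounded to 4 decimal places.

[0, 2, 2, 4]

With the vertex order [a, b, c, d], the degrees are [2, 2, 2, 2], giving D = diag(2, 2, 2, 2) and L = D - A. The multiplicity of 0 as a Laplacian eigenvalue equals the number of connected components.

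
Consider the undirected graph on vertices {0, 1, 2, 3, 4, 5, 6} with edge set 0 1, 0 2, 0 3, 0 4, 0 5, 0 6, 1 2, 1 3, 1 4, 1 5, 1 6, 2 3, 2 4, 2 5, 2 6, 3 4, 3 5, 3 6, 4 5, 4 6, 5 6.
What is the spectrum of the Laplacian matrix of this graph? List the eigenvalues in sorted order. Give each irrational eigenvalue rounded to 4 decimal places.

[0, 7, 7, 7, 7, 7, 7]

With the vertex order [0, 1, 2, 3, 4, 5, 6], the degrees are [6, 6, 6, 6, 6, 6, 6], giving D = diag(6, 6, 6, 6, 6, 6, 6) and L = D - A. The multiplicity of 0 as a Laplacian eigenvalue equals the number of connected components. By the matrix-tree theorem the graph has (1/7) * product of the nonzero eigenvalues = 16807 spanning trees.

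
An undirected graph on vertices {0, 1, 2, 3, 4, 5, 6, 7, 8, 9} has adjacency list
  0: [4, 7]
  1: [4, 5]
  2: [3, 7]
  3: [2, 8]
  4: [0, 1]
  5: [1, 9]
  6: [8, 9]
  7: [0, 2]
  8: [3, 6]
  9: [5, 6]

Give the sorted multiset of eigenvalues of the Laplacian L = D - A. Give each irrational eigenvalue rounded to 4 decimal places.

[0, 0.3820, 0.3820, 1.3820, 1.3820, 2.6180, 2.6180, 3.6180, 3.6180, 4]

With the vertex order [0, 1, 2, 3, 4, 5, 6, 7, 8, 9], the degrees are [2, 2, 2, 2, 2, 2, 2, 2, 2, 2], giving D = diag(2, 2, 2, 2, 2, 2, 2, 2, 2, 2) and L = D - A. The multiplicity of 0 as a Laplacian eigenvalue equals the number of connected components. The single zero eigenvalue shows the graph is connected. By the matrix-tree theorem the graph has (1/10) * product of the nonzero eigenvalues = 10 spanning trees.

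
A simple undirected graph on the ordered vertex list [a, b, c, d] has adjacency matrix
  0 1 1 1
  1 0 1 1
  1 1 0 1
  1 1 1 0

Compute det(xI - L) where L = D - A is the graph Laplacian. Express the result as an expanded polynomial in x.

Reading degrees in the order [a, b, c, d] gives [3, 3, 3, 3]; set D = diag(3, 3, 3, 3) and form L = D - A. The eigenvalues of L are [0, 4, 4, 4]; the characteristic polynomial is the product of (x - lambda_i), which multiplies out to x^4 - 12x^3 + 48x^2 - 64x. Since p(0) = det(-L) = 0, x divides p(x). The eigenvalues sum to 12, which equals trace(L) = 2|E|.

x^4 - 12x^3 + 48x^2 - 64x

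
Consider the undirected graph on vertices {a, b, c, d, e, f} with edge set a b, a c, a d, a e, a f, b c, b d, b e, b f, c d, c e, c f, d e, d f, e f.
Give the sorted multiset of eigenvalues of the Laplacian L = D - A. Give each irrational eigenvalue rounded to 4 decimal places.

Each diagonal entry of L is the vertex degree and each off-diagonal entry is -1 where an edge is present, 0 otherwise; in the order [a, b, c, d, e, f] the diagonal is [5, 5, 5, 5, 5, 5]. Since every row of L sums to 0, the all-ones vector is in the kernel and 0 is an eigenvalue.

[0, 6, 6, 6, 6, 6]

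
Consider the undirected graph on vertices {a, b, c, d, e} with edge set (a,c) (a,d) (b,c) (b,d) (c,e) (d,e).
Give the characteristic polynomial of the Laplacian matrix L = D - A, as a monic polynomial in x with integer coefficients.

x^5 - 12x^4 + 51x^3 - 92x^2 + 60x

Each diagonal entry of L is the vertex degree and each off-diagonal entry is -1 where an edge is present, 0 otherwise; in the order [a, b, c, d, e] the diagonal is [2, 2, 3, 3, 2]. L has integer entries, so p(x) = det(xI - L) has integer coefficients. Expanding the determinant yields x^5 - 12x^4 + 51x^3 - 92x^2 + 60x. The coefficient of x^4 equals -trace(L) = -12, matching the sum of degrees.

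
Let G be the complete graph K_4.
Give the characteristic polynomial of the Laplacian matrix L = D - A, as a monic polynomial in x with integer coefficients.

x^4 - 12x^3 + 48x^2 - 64x

The graph has 4 vertices and degree multiset [3, 3, 3, 3]; D is the diagonal matrix of degrees and L = D - A. The eigenvalues of L are [0, 4, 4, 4]; the characteristic polynomial is the product of (x - lambda_i), which multiplies out to x^4 - 12x^3 + 48x^2 - 64x. The constant term is 0 because L is singular (the all-ones vector lies in its kernel). The eigenvalues sum to 12, which equals trace(L) = 2|E|.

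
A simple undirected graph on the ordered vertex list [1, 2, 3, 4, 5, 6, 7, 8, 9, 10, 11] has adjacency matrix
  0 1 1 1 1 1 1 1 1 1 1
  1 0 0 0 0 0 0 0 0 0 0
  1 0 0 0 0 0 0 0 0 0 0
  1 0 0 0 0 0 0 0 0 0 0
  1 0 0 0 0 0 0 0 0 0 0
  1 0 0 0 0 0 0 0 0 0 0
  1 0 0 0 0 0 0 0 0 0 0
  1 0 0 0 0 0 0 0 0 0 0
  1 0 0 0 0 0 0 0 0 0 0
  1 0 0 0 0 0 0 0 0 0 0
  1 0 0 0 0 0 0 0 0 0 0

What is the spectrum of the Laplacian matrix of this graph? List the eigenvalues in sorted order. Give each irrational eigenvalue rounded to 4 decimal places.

With the vertex order [1, 2, 3, 4, 5, 6, 7, 8, 9, 10, 11], the degrees are [10, 1, 1, 1, 1, 1, 1, 1, 1, 1, 1], giving D = diag(10, 1, 1, 1, 1, 1, 1, 1, 1, 1, 1) and L = D - A. The multiplicity of 0 as a Laplacian eigenvalue equals the number of connected components.

[0, 1, 1, 1, 1, 1, 1, 1, 1, 1, 11]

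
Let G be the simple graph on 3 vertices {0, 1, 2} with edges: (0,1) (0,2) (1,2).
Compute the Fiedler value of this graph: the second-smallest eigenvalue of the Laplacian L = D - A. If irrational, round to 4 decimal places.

3

Reading degrees in the order [0, 1, 2] gives [2, 2, 2]; set D = diag(2, 2, 2) and form L = D - A. The sorted Laplacian eigenvalues are [0, 3, 3]; the algebraic connectivity is the second entry, 3. By the matrix-tree theorem the graph has (1/3) * product of the nonzero eigenvalues = 3 spanning trees.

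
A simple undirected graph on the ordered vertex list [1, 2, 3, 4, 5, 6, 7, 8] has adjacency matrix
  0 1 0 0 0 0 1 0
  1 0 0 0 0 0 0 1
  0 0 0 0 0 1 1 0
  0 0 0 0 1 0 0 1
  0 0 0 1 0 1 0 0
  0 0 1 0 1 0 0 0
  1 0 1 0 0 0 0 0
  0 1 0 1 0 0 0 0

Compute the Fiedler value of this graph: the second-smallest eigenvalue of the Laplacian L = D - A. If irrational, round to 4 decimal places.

0.5858

With the vertex order [1, 2, 3, 4, 5, 6, 7, 8], the degrees are [2, 2, 2, 2, 2, 2, 2, 2], giving D = diag(2, 2, 2, 2, 2, 2, 2, 2) and L = D - A. Computing the eigenvalues of L and sorting gives [0, 0.5858, 0.5858, 2, 2, 3.4142, 3.4142, 4]. The Fiedler value lambda_2 = 0.5858 is strictly positive, so the graph is connected. The eigenvalues sum to 16, which equals trace(L) = 2|E|. The largest eigenvalue, 4, is at most the vertex count 8.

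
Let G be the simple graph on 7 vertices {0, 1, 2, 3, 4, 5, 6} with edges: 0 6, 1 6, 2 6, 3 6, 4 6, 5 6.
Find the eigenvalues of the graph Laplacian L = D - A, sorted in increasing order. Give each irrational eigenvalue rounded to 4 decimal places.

[0, 1, 1, 1, 1, 1, 7]

Reading degrees in the order [0, 1, 2, 3, 4, 5, 6] gives [1, 1, 1, 1, 1, 1, 6]; set D = diag(1, 1, 1, 1, 1, 1, 6) and form L = D - A. Diagonalising L (or applying a numerical eigensolver to the 7x7 matrix) gives the spectrum above. The single zero eigenvalue shows the graph is connected. The eigenvalues sum to 12, which equals trace(L) = 2|E|. By the matrix-tree theorem the graph has (1/7) * product of the nonzero eigenvalues = 1 spanning tree.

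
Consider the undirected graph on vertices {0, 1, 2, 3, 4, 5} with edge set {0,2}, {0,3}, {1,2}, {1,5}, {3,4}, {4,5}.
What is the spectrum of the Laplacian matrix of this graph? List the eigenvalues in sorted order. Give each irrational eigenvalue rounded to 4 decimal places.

Each diagonal entry of L is the vertex degree and each off-diagonal entry is -1 where an edge is present, 0 otherwise; in the order [0, 1, 2, 3, 4, 5] the diagonal is [2, 2, 2, 2, 2, 2]. The multiplicity of 0 as a Laplacian eigenvalue equals the number of connected components. The single zero eigenvalue shows the graph is connected.

[0, 1, 1, 3, 3, 4]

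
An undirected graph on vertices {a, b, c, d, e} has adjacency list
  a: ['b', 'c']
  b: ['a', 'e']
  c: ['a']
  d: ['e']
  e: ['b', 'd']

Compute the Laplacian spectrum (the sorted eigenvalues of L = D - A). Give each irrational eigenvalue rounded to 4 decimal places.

With the vertex order [a, b, c, d, e], the degrees are [2, 2, 1, 1, 2], giving D = diag(2, 2, 1, 1, 2) and L = D - A. Since every row of L sums to 0, the all-ones vector is in the kernel and 0 is an eigenvalue.

[0, 0.3820, 1.3820, 2.6180, 3.6180]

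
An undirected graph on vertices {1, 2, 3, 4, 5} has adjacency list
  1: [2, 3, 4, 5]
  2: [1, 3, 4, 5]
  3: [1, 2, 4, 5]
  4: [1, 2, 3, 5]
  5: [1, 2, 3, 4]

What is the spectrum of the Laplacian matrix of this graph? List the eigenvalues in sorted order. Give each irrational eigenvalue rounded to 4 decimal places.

[0, 5, 5, 5, 5]

Each diagonal entry of L is the vertex degree and each off-diagonal entry is -1 where an edge is present, 0 otherwise; in the order [1, 2, 3, 4, 5] the diagonal is [4, 4, 4, 4, 4]. Diagonalising L (or applying a numerical eigensolver to the 5x5 matrix) gives the spectrum above. There is one zero in the spectrum, matching the 1 component. By the matrix-tree theorem the graph has (1/5) * product of the nonzero eigenvalues = 125 spanning trees.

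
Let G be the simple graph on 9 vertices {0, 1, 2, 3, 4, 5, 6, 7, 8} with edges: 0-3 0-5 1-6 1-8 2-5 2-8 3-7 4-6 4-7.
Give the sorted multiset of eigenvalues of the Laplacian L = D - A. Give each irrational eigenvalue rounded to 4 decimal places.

[0, 0.4679, 0.4679, 1.6527, 1.6527, 3, 3, 3.8794, 3.8794]

Each diagonal entry of L is the vertex degree and each off-diagonal entry is -1 where an edge is present, 0 otherwise; in the order [0, 1, 2, 3, 4, 5, 6, 7, 8] the diagonal is [2, 2, 2, 2, 2, 2, 2, 2, 2]. Since every row of L sums to 0, the all-ones vector is in the kernel and 0 is an eigenvalue.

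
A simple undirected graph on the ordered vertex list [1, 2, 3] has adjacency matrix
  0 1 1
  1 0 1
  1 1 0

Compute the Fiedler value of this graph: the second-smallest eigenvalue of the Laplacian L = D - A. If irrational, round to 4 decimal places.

Each diagonal entry of L is the vertex degree and each off-diagonal entry is -1 where an edge is present, 0 otherwise; in the order [1, 2, 3] the diagonal is [2, 2, 2]. Computing the eigenvalues of L and sorting gives [0, 3, 3]. The Fiedler value lambda_2 = 3 is strictly positive, so the graph is connected. The largest eigenvalue, 3, is at most the vertex count 3.

3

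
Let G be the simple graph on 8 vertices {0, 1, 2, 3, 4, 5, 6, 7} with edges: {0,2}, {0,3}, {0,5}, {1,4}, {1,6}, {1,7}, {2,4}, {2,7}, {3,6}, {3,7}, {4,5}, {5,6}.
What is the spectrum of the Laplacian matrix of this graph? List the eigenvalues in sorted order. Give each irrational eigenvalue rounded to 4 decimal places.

[0, 2, 2, 2, 4, 4, 4, 6]

Each diagonal entry of L is the vertex degree and each off-diagonal entry is -1 where an edge is present, 0 otherwise; in the order [0, 1, 2, 3, 4, 5, 6, 7] the diagonal is [3, 3, 3, 3, 3, 3, 3, 3]. Since every row of L sums to 0, the all-ones vector is in the kernel and 0 is an eigenvalue. The single zero eigenvalue shows the graph is connected. The largest eigenvalue, 6, is at most the vertex count 8.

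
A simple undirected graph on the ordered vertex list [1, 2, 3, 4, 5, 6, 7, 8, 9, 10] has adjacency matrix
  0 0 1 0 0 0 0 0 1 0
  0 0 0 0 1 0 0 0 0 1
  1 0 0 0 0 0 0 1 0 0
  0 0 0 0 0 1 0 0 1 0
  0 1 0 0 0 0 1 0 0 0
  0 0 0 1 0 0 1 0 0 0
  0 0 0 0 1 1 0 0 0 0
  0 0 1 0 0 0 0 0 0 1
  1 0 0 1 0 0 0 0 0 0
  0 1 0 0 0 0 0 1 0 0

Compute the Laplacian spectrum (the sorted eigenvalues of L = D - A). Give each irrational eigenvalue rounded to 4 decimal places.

Reading degrees in the order [1, 2, 3, 4, 5, 6, 7, 8, 9, 10] gives [2, 2, 2, 2, 2, 2, 2, 2, 2, 2]; set D = diag(2, 2, 2, 2, 2, 2, 2, 2, 2, 2) and form L = D - A. Diagonalising L (or applying a numerical eigensolver to the 10x10 matrix) gives the spectrum above. The single zero eigenvalue shows the graph is connected. The largest eigenvalue, 4, is at most the vertex count 10.

[0, 0.3820, 0.3820, 1.3820, 1.3820, 2.6180, 2.6180, 3.6180, 3.6180, 4]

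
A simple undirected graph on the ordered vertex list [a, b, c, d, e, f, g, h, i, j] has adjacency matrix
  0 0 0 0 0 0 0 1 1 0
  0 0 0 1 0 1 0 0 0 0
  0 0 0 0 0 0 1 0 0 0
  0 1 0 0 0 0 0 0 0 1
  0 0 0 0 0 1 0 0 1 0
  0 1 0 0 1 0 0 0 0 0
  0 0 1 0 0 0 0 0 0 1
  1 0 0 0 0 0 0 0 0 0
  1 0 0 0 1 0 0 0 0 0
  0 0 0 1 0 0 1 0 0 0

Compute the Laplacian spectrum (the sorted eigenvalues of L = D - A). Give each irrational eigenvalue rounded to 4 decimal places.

[0, 0.0979, 0.3820, 0.8244, 1.3820, 2, 2.6180, 3.1756, 3.6180, 3.9021]

Each diagonal entry of L is the vertex degree and each off-diagonal entry is -1 where an edge is present, 0 otherwise; in the order [a, b, c, d, e, f, g, h, i, j] the diagonal is [2, 2, 1, 2, 2, 2, 2, 1, 2, 2]. Diagonalising L (or applying a numerical eigensolver to the 10x10 matrix) gives the spectrum above. The single zero eigenvalue shows the graph is connected. There is one zero in the spectrum, matching the 1 component. The eigenvalues sum to 18, which equals trace(L) = 2|E|.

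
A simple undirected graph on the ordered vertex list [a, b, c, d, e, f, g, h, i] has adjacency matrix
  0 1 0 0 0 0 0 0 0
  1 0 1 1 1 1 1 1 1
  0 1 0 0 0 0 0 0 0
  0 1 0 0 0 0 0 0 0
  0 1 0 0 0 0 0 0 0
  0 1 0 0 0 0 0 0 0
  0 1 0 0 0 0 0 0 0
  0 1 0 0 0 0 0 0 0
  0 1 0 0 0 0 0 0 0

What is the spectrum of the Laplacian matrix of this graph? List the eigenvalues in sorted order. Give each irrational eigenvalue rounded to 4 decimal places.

Each diagonal entry of L is the vertex degree and each off-diagonal entry is -1 where an edge is present, 0 otherwise; in the order [a, b, c, d, e, f, g, h, i] the diagonal is [1, 8, 1, 1, 1, 1, 1, 1, 1]. L is symmetric positive semidefinite, so every eigenvalue is real and nonnegative. The eigenvalues sum to 16, which equals trace(L) = 2|E|. By the matrix-tree theorem the graph has (1/9) * product of the nonzero eigenvalues = 1 spanning tree.

[0, 1, 1, 1, 1, 1, 1, 1, 9]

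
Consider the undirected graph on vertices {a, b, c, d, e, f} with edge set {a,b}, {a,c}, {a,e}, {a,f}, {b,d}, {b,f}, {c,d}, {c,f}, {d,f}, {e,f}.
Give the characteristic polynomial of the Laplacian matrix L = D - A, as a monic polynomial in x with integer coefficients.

Reading degrees in the order [a, b, c, d, e, f] gives [4, 3, 3, 3, 2, 5]; set D = diag(4, 3, 3, 3, 2, 5) and form L = D - A. L has integer entries, so p(x) = det(xI - L) has integer coefficients. Expanding the determinant yields x^6 - 20x^5 + 154x^4 - 568x^3 + 999x^2 - 666x. The constant term is 0 because L is singular (the all-ones vector lies in its kernel). The eigenvalues sum to 20, which equals trace(L) = 2|E|.

x^6 - 20x^5 + 154x^4 - 568x^3 + 999x^2 - 666x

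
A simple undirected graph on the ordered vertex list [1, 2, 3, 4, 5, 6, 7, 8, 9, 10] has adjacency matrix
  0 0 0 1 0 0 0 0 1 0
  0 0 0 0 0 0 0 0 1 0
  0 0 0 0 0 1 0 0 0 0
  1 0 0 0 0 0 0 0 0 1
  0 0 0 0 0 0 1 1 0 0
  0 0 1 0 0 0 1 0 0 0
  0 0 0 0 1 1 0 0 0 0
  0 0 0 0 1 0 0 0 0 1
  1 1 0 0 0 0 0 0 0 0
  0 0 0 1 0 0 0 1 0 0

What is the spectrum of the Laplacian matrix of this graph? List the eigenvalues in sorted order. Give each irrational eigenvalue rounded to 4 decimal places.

[0, 0.0979, 0.3820, 0.8244, 1.3820, 2, 2.6180, 3.1756, 3.6180, 3.9021]

With the vertex order [1, 2, 3, 4, 5, 6, 7, 8, 9, 10], the degrees are [2, 1, 1, 2, 2, 2, 2, 2, 2, 2], giving D = diag(2, 1, 1, 2, 2, 2, 2, 2, 2, 2) and L = D - A. Diagonalising L (or applying a numerical eigensolver to the 10x10 matrix) gives the spectrum above. By the matrix-tree theorem the graph has (1/10) * product of the nonzero eigenvalues = 1 spanning tree.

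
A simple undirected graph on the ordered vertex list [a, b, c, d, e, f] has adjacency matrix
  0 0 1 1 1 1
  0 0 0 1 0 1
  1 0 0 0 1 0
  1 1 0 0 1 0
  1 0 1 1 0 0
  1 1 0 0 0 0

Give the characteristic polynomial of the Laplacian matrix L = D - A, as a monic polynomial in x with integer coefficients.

Each diagonal entry of L is the vertex degree and each off-diagonal entry is -1 where an edge is present, 0 otherwise; in the order [a, b, c, d, e, f] the diagonal is [4, 2, 2, 3, 3, 2]. Computing det(xI - L) by cofactor expansion (or equivalently via sum-over-permutations) gives x^6 - 16x^5 + 97x^4 - 276x^3 + 364x^2 - 174x. The coefficient of x^5 equals -trace(L) = -16, matching the sum of degrees. The largest eigenvalue, 5.2784, is at most the vertex count 6.

x^6 - 16x^5 + 97x^4 - 276x^3 + 364x^2 - 174x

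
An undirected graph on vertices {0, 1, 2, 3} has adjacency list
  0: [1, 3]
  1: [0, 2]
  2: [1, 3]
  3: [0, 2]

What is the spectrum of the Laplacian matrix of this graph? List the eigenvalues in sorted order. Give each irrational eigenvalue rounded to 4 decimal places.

Each diagonal entry of L is the vertex degree and each off-diagonal entry is -1 where an edge is present, 0 otherwise; in the order [0, 1, 2, 3] the diagonal is [2, 2, 2, 2]. Since every row of L sums to 0, the all-ones vector is in the kernel and 0 is an eigenvalue.

[0, 2, 2, 4]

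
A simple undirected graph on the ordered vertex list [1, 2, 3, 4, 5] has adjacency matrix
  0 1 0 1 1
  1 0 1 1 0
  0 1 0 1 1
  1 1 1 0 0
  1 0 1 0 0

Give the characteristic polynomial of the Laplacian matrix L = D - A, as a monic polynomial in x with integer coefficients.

Reading degrees in the order [1, 2, 3, 4, 5] gives [3, 3, 3, 3, 2]; set D = diag(3, 3, 3, 3, 2) and form L = D - A. L has integer entries, so p(x) = det(xI - L) has integer coefficients. Expanding the determinant yields x^5 - 14x^4 + 71x^3 - 154x^2 + 120x. The constant term is 0 because L is singular (the all-ones vector lies in its kernel).

x^5 - 14x^4 + 71x^3 - 154x^2 + 120x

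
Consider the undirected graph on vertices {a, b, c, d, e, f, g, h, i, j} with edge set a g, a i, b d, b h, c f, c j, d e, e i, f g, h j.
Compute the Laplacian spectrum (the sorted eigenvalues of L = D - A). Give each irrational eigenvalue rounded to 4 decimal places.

With the vertex order [a, b, c, d, e, f, g, h, i, j], the degrees are [2, 2, 2, 2, 2, 2, 2, 2, 2, 2], giving D = diag(2, 2, 2, 2, 2, 2, 2, 2, 2, 2) and L = D - A. Diagonalising L (or applying a numerical eigensolver to the 10x10 matrix) gives the spectrum above. There is one zero in the spectrum, matching the 1 component.

[0, 0.3820, 0.3820, 1.3820, 1.3820, 2.6180, 2.6180, 3.6180, 3.6180, 4]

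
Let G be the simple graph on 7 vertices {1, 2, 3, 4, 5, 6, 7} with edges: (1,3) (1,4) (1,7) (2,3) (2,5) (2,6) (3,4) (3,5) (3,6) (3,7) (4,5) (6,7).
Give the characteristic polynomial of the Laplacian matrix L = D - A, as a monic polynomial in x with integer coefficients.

x^7 - 24x^6 + 231x^5 - 1140x^4 + 3036x^3 - 4128x^2 + 2240x

Each diagonal entry of L is the vertex degree and each off-diagonal entry is -1 where an edge is present, 0 otherwise; in the order [1, 2, 3, 4, 5, 6, 7] the diagonal is [3, 3, 6, 3, 3, 3, 3]. L has integer entries, so p(x) = det(xI - L) has integer coefficients. Expanding the determinant yields x^7 - 24x^6 + 231x^5 - 1140x^4 + 3036x^3 - 4128x^2 + 2240x. The constant term is 0 because L is singular (the all-ones vector lies in its kernel). The largest eigenvalue, 7, is at most the vertex count 7. The eigenvalues sum to 24, which equals trace(L) = 2|E|.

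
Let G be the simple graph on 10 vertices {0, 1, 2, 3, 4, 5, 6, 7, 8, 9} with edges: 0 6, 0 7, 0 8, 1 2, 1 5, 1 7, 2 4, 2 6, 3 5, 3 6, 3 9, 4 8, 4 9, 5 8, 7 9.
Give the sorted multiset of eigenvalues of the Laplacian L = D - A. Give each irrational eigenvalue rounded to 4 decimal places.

With the vertex order [0, 1, 2, 3, 4, 5, 6, 7, 8, 9], the degrees are [3, 3, 3, 3, 3, 3, 3, 3, 3, 3], giving D = diag(3, 3, 3, 3, 3, 3, 3, 3, 3, 3) and L = D - A. Since every row of L sums to 0, the all-ones vector is in the kernel and 0 is an eigenvalue.

[0, 2, 2, 2, 2, 2, 5, 5, 5, 5]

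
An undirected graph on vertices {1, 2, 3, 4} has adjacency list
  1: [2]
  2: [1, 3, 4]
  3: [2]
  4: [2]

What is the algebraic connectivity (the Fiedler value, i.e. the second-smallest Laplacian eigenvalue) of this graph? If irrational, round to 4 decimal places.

1

Each diagonal entry of L is the vertex degree and each off-diagonal entry is -1 where an edge is present, 0 otherwise; in the order [1, 2, 3, 4] the diagonal is [1, 3, 1, 1]. The smallest Laplacian eigenvalue is always 0. The next one, lambda_2 = 1, measures how hard the graph is to disconnect: larger values mean better connectivity. There is one zero in the spectrum, matching the 1 component. The largest eigenvalue, 4, is at most the vertex count 4.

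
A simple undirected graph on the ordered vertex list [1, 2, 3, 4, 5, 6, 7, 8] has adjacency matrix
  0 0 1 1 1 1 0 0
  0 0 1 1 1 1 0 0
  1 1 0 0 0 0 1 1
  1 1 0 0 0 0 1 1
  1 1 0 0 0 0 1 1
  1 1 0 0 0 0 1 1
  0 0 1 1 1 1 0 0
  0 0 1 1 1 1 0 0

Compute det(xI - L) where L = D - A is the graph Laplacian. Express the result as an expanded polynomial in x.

Reading degrees in the order [1, 2, 3, 4, 5, 6, 7, 8] gives [4, 4, 4, 4, 4, 4, 4, 4]; set D = diag(4, 4, 4, 4, 4, 4, 4, 4) and form L = D - A. Computing det(xI - L) by cofactor expansion (or equivalently via sum-over-permutations) gives x^8 - 32x^7 + 432x^6 - 3200x^5 + 14080x^4 - 36864x^3 + 53248x^2 - 32768x. The constant term is 0 because L is singular (the all-ones vector lies in its kernel). The largest eigenvalue, 8, is at most the vertex count 8.

x^8 - 32x^7 + 432x^6 - 3200x^5 + 14080x^4 - 36864x^3 + 53248x^2 - 32768x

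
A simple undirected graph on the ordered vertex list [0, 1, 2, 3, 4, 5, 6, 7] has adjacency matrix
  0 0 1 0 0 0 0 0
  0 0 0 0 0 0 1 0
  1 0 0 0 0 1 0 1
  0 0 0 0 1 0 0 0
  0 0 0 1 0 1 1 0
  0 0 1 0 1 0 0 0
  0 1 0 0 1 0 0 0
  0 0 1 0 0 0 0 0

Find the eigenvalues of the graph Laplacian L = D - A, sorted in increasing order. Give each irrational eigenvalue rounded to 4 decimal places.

[0, 0.2137, 0.6177, 1, 1.4977, 2.3537, 3.8408, 4.4763]

Each diagonal entry of L is the vertex degree and each off-diagonal entry is -1 where an edge is present, 0 otherwise; in the order [0, 1, 2, 3, 4, 5, 6, 7] the diagonal is [1, 1, 3, 1, 3, 2, 2, 1]. Diagonalising L (or applying a numerical eigensolver to the 8x8 matrix) gives the spectrum above. The eigenvalues sum to 14, which equals trace(L) = 2|E|. The largest eigenvalue, 4.4763, is at most the vertex count 8.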